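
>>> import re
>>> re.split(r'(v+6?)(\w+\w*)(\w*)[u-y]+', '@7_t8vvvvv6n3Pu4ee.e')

Pattern: one or more of a literal 'v', then optionally the literal '6' (captured); then one or more of a word character, then zero or more of a word character (captured); then zero or more of a word character (captured); then one or more of a character in [u-y].
Matches to split on: at [5:15] → 'vvvvv6n3Pu'.
`re.split` interleaves the captured-group text with the surrounding fragments.

['@7_t8', 'vvvvv6', 'n3P', '', '4ee.e']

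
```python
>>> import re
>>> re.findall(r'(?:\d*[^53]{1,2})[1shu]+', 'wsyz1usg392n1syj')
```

['ws', 'yz1us', '392n1s']

The pattern matches zero or more of a digit, then 1 to 2 of any character except [53] (non-capturing group); then one or more of one of [1shu].
Walking the string: at [0:2] → 'ws'; at [2:7] → 'yz1us'; at [8:14] → '392n1s'.
No capturing groups, so `findall` returns the 3 full match strings.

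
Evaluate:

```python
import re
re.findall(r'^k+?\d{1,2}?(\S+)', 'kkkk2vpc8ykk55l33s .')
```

This matches anchored at the start of the string; then one or more of the literal 'k' (lazy), then 1 to 2 of a digit (lazy); then one or more of a non-whitespace character (captured).
Scanning left to right: at [0:18] match 'kkkk2vpc8ykk55l33s', group 1 = 'vpc8ykk55l33s'.
`findall` collects group 1 from the one match (1 total).

['vpc8ykk55l33s']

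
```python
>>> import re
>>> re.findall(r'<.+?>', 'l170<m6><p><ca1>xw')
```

A `+?`/`*?`/`{m,n}?` starts at its minimum and grows only as far as needed for what follows to match.
Walking the string: at [4:8] → '<m6>'; at [8:11] → '<p>'; at [11:16] → '<ca1>'.
No capturing groups, so `findall` returns the 3 full match strings.

['<m6>', '<p>', '<ca1>']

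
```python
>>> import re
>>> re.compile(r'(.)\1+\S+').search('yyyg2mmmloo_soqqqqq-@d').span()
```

(0, 22)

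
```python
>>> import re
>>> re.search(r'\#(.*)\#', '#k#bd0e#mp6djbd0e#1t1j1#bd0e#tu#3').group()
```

'#k#bd0e#mp6djbd0e#1t1j1#bd0e#tu#'

The match spans [0:32] → '#k#bd0e#mp6djbd0e#1t1j1#bd0e#tu#'.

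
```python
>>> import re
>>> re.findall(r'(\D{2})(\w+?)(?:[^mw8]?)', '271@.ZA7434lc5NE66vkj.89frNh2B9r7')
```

[('@.', 'Z'), ('lc', '5'), ('vk', 'j'), ('fr', 'N')]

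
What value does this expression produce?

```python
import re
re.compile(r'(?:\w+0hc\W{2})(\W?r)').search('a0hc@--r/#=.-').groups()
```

The match spans [0:8] → 'a0hc@--r'.
Captured: group 1 = '-r'.

('-r',)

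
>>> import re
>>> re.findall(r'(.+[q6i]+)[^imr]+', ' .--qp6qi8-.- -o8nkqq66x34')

[' .--qp6qi8-.- -o8nkqq66']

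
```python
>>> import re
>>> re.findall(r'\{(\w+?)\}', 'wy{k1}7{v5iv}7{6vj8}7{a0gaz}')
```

['k1', 'v5iv', '6vj8', 'a0gaz']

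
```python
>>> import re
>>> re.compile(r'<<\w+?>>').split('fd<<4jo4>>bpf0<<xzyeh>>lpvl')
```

`split` removes every match and returns the 3 fragments in between.

['fd', 'bpf0', 'lpvl']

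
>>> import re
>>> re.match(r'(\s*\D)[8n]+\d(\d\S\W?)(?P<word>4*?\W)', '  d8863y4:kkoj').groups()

Pattern: zero or more of whitespace, then a non-digit (captured); then one or more of one of [8n], then a digit; then a digit, then a non-whitespace character, then optionally a non-word character (captured); then zero or more of a literal '4' (lazy), then a non-word character (captured as 'word').
`match` is anchored at position 0; if the pattern doesn't fit there, it returns None.
The match spans [0:10] → '  d8863y4:'.
Captured: group 1 = '  d', group 2 = '3y', group 3 = '4:'.

('  d', '3y', '4:')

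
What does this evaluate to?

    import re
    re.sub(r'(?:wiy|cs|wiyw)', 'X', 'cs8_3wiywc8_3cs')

'X8_3Xwc8_3X'

Alternation isn't longest-match — the leftmost alternative that fits at this position is chosen.
Matches: at [0:2] → 'cs'; at [5:8] → 'wiy'; at [13:15] → 'cs'.
Each match is replaced by 'X'.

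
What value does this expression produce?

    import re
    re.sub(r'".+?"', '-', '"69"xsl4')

'-xsl4'

Matches: at [0:4] → '"69"'.
Each match is replaced by '-'.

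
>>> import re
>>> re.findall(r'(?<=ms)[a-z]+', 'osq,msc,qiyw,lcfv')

['c']

The positive lookaround only admits positions where the adjacent text matches; those characters stay outside the span.
Matches: at [6:7] → 'c'.
No capturing groups, so `findall` returns the 1 full match string.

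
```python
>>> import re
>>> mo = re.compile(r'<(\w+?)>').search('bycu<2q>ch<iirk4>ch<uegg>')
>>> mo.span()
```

(4, 8)

`re.search` tries every starting position until one works.
The match spans [4:8] → '<2q>'.
Captured: group 1 = '2q'.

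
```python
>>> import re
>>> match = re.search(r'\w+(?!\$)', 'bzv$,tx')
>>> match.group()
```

`(?!…)`/`(?<!…)` only lets a position through if the neighbouring text does NOT match; no characters are consumed.
The match spans [0:2] → 'bz'.

'bz'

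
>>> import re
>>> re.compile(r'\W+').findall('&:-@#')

['&:-@#']

`findall` yields the raw match text (1 of them) because the pattern has no groups.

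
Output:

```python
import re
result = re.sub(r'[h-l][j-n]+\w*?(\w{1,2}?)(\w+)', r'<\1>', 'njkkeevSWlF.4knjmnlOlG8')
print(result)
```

A non-greedy quantifier consumes as few characters as it can — just enough that the remainder of the pattern still matches from where it stops; whatever follows it matches normally.
The replacement refers to a captured group, so each match is rewritten using its own captured text.

n<e>.4<O>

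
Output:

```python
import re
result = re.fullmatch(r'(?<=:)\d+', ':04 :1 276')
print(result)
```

None

The positive lookaround only admits positions where the adjacent text matches; those characters stay outside the span.
`fullmatch` succeeds only if the pattern covers the string from start to end.
Here the pattern can't cover the whole string, so the call returns None.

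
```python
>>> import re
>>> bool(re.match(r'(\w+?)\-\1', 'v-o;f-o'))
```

After group 1 captures some text, `\1` only succeeds where that same text appears again.
`re.match` only tries the pattern at the start of the string.
Here position 0 doesn't satisfy it, so the call returns None, and `bool(None)` is False.

False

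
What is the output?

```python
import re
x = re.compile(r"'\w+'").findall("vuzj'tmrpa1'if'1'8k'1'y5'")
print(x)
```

Matches: at [4:12] → "'tmrpa1'"; at [14:17] → "'1'"; at [19:22] → "'1'".
No capturing groups, so `findall` returns the 3 full match strings.

["'tmrpa1'", "'1'", "'1'"]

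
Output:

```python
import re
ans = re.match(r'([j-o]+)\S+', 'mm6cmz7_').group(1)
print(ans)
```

This matches one or more of a character in [j-o] (captured); then one or more of a non-whitespace character.
With `match`, the pattern is implicitly anchored at the beginning.
The match spans [0:8] → 'mm6cmz7_'.
Captured: group 1 = 'mm'.

mm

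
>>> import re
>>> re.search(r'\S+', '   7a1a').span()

This matches one or more of a non-whitespace character.
Unlike `match`, `search` isn't anchored — it looks for the pattern anywhere in the string.
The match spans [3:7] → '7a1a'.

(3, 7)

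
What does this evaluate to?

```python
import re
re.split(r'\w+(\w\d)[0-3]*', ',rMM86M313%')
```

The pattern matches one or more of a word character; then a word character, then a digit (captured); then zero or more of a character in [0-3].
Matches to split on: at [1:10] → 'rMM86M313'.
Because the pattern has a capturing group, `split` also inserts each captured text between the pieces.

[',', '13', '%']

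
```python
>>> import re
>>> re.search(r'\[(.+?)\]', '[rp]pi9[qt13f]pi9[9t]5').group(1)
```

'rp'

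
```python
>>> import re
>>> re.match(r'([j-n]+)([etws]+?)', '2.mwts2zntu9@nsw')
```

None

With `match`, the pattern is implicitly anchored at the beginning.
Here the string doesn't start with a match, so the call returns None.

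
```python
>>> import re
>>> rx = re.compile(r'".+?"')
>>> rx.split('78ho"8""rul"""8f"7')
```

`split` removes every match and returns the 4 fragments in between.

['78ho', '', '', '7']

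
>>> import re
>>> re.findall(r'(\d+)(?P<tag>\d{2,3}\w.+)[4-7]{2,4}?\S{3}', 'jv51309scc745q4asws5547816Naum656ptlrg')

With 2 capturing groups, `findall` returns a 2-tuple per match.

[('513', '09scc745q4asws5547816Naum6')]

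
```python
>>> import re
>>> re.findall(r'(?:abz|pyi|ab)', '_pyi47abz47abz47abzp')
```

Branches in `(...|...)` are attempted left-to-right; the first branch that allows the whole pattern to succeed is taken.
Matches: at [1:4] → 'pyi'; at [6:9] → 'abz'; at [11:14] → 'abz'; at [16:19] → 'abz'.
With no groups in the pattern, `findall` gives back each whole match — 4 here.

['pyi', 'abz', 'abz', 'abz']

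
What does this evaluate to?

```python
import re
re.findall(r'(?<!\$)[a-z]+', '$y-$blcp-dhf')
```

['lcp', 'dhf']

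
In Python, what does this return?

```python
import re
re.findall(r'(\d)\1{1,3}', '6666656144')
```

['6', '4']

After group 1 captures some text, `\1` only succeeds where that same text appears again.
With a single group, `findall` returns only what that group captured — 2 items.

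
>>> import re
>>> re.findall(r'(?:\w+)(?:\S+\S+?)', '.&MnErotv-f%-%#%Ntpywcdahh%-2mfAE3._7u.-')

The pattern matches one or more of a word character (non-capturing group); then one or more of a non-whitespace character, then one or more of a non-whitespace character (lazy) (non-capturing group).
Scanning left to right: at [2:40] → 'MnErotv-f%-%#%Ntpywcdahh%-2mfAE3._7u.-'.
With no groups in the pattern, `findall` gives back each whole match — 1 here.

['MnErotv-f%-%#%Ntpywcdahh%-2mfAE3._7u.-']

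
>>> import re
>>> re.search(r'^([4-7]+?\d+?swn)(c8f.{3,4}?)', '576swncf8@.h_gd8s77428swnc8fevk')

Pattern: anchored at the start of the string; then one or more of a character in [4-7] (lazy), then one or more of a digit (lazy), then the literal 'swn' (captured); then the literal 'c8f', then 3 to 4 of any character (lazy) (captured).
Unlike `match`, `search` isn't anchored — it looks for the pattern anywhere in the string.
Here nothing in the string fits, so the call returns None.

None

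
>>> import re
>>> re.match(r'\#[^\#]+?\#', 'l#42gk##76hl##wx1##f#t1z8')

`re.match` only tries the pattern at the start of the string.
Here the pattern fails at index 0, so the call returns None.

None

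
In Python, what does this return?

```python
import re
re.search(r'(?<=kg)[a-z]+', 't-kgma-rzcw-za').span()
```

The lookaround is zero-width — it requires the adjacent text to match without consuming it, so the asserted text isn't part of the match.
`re.search` tries every starting position until one works.
The match spans [4:6] → 'ma'.

(4, 6)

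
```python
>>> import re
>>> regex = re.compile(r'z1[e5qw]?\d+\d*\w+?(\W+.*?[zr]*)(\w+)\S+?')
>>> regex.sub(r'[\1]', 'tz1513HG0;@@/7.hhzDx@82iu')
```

Pattern: the literal 'z1', then optionally one of [e5qw]; then one or more of a digit, then zero or more of a digit, then one or more of a word character (lazy); then one or more of a non-word character, then zero or more of any character (lazy), then zero or more of one of [zr] (captured); then one or more of a word character (captured); then one or more of a non-whitespace character (lazy).
Because the quantifier is non-greedy, it stops expanding at the earliest point where the rest of the pattern can succeed.
Matches: at [1:15] → 'z1513HG0;@@/7.'.
Each match is replaced using the text its own group 1 captured.

't[;@@/]hhzDx@82iu'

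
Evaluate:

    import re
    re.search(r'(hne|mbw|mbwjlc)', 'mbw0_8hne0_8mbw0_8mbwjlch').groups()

('mbw',)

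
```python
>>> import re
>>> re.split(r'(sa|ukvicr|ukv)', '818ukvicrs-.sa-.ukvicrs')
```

['818', 'ukvicr', 's-.', 'sa', '-.', 'ukvicr', 's']

Alternation isn't longest-match — the leftmost alternative that fits at this position is chosen.
Matches to split on: at [3:9] → 'ukvicr'; at [12:14] → 'sa'; at [16:22] → 'ukvicr'.
The group in the pattern means `split` returns the separators' captures alongside the pieces.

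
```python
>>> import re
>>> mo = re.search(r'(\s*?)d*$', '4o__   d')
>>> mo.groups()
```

This matches zero or more of whitespace (lazy) (captured); then zero or more of a literal 'd'; then anchored at the end.
`re.search` tries every starting position until one works.
The match spans [4:8] → '   d'.
Captured: group 1 = '   '.

('   ',)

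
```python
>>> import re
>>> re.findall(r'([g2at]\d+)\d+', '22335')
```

The pattern matches one of [g2at], then one or more of a digit (captured); then one or more of a digit.
With a single group, `findall` returns only what that group captured — 1 item.

['2233']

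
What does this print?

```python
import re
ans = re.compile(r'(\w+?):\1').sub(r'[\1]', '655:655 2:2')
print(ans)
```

After group 1 captures some text, `\1` only succeeds where that same text appears again.
Matches: at [0:7] → '655:655'; at [8:11] → '2:2'.
`\1` in the replacement pulls in group 1's text for each match.

[655] [2]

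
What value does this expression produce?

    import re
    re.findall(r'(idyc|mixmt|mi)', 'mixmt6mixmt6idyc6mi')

Branches in `(...|...)` are attempted left-to-right; the first branch that allows the whole pattern to succeed is taken.
`findall` collects group 1 from each match (4 total).

['mixmt', 'mixmt', 'idyc', 'mi']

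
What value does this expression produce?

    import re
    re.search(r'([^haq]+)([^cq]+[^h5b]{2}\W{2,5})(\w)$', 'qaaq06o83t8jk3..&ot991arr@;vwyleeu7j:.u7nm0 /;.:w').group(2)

Pattern: one or more of any character except [haq] (captured); then one or more of any character except [cq], then exactly 2 of any character except [h5b], then 2 to 5 of a non-word character (captured); then a word character (captured); then anchored at the end.
`search` walks the string left to right and returns the first match it finds.
The match spans [4:49] → '06o83t8jk3..&ot991arr@;vwyleeu7j:.u7nm0 /;.:w'.
Captured: group 1 = '06o83t8jk3..&ot991', group 2 = 'arr@;vwyleeu7j:.u7nm0 /;.:', group 3 = 'w'.

'arr@;vwyleeu7j:.u7nm0 /;.:'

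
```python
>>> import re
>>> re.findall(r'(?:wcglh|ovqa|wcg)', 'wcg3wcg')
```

Walking the string: at [0:3] → 'wcg'; at [4:7] → 'wcg'.
`findall` yields the raw match text (2 of them) because the pattern has no groups.

['wcg', 'wcg']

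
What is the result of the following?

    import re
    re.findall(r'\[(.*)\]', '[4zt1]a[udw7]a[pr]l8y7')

Walking the string: at [0:18] match '[4zt1]a[udw7]a[pr]', group 1 = '4zt1]a[udw7]a[pr'.
One capturing group, so `findall` returns just the captured substring from the one match — 1 in all.

['4zt1]a[udw7]a[pr']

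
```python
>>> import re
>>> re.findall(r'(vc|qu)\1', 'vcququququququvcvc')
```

`\1` has to match the exact text group 1 already captured.
Walking the string: at [2:6] match 'ququ', group 1 = 'qu'; at [6:10] match 'ququ', group 1 = 'qu'; at [10:14] match 'ququ', group 1 = 'qu'; at [14:18] match 'vcvc', group 1 = 'vc'.
With a single group, `findall` returns only what that group captured — 4 items.

['qu', 'qu', 'qu', 'vc']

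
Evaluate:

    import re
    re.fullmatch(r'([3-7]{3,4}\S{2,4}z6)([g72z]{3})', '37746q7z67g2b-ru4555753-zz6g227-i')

None

The pattern matches 3 to 4 of a character in [3-7], then 2 to 4 of a non-whitespace character, then the literal 'z6' (captured); then exactly 3 of one of [g72z] (captured).
`re.fullmatch` requires the pattern to consume the entire string.
Here the string isn't matched end-to-end, so the call returns None.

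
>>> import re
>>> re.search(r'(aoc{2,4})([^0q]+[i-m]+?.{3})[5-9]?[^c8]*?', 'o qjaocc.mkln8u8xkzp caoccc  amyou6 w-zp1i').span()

(4, 35)

A `+?`/`*?`/`{m,n}?` starts at its minimum and grows only as far as needed for what follows to match.
The match spans [4:35] → 'aocc.mkln8u8xkzp caoccc  amyou6'.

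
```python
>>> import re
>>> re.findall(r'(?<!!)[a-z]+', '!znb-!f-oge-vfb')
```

The negative lookaround is zero-width — it rules out positions where the adjacent text would match, without consuming anything.
Matches: at [2:4] → 'nb'; at [8:11] → 'oge'; at [12:15] → 'vfb'.
With no groups in the pattern, `findall` gives back each whole match — 3 here.

['nb', 'oge', 'vfb']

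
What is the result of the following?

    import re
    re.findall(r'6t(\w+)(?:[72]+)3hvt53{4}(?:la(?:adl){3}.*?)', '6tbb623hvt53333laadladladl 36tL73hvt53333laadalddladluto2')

Pattern: a literal '6', then a literal 't'; then one or more of a word character (captured); then one or more of one of [72] (non-capturing group); then the literal '3h', then the literal 'vt5', then exactly 4 of a literal '3'; then the literal 'la', then the literal 'adl' repeated 3 times, then zero or more of any character (lazy) (non-capturing group).
Matches: at [0:26] match '6tbb623hvt53333laadladladl', group 1 = 'bb6'.
`findall` collects group 1 from the one match (1 total).

['bb6']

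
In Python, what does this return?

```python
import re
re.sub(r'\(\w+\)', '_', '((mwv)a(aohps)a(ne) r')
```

Each match is replaced by '_'.

'(_a_a_ r'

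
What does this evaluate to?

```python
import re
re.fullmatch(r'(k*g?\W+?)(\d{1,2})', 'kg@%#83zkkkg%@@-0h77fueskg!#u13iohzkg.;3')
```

Pattern: zero or more of the literal 'k', then optionally a literal 'g', then one or more of a non-word character (lazy) (captured); then 1 to 2 of a digit (captured).
`fullmatch` succeeds only if the pattern covers the string from start to end.
Here the string isn't matched end-to-end, so the call returns None.

None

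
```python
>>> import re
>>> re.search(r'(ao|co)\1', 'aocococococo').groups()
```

`\1` has to match the exact text group 1 already captured.
Unlike `match`, `search` isn't anchored — it looks for the pattern anywhere in the string.
The match spans [2:6] → 'coco'.
Captured: group 1 = 'co'.

('co',)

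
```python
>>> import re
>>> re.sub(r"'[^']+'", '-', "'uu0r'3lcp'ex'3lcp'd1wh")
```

"-3lcp-3lcp'd1wh"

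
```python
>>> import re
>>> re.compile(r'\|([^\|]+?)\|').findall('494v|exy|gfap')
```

['exy']

Scanning left to right: at [4:9] match '|exy|', group 1 = 'exy'.
With a single group, `findall` returns only what that group captured — 1 item.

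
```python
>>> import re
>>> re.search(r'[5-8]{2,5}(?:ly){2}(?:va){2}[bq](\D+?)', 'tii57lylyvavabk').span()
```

Pattern: 2 to 5 of a character in [5-8], then the literal 'ly' repeated 2 times; then the literal 'va' repeated 2 times, then one of [bq]; then one or more of a non-digit (lazy) (captured).
`re.search` scans for the first position where the pattern succeeds.
The match spans [3:15] → '57lylyvavabk'.
Captured: group 1 = 'k'.

(3, 15)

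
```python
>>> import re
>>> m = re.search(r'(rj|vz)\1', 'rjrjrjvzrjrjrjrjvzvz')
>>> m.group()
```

The backreference `\1` re-matches whatever the first group consumed, character for character.
The match spans [0:4] → 'rjrj'.

'rjrj'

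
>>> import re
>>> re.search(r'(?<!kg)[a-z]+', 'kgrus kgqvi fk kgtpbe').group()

'kgrus'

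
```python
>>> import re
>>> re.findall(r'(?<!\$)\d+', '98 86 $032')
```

['98', '86', '32']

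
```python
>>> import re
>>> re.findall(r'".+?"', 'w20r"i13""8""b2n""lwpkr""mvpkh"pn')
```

A `+?`/`*?`/`{m,n}?` starts at its minimum and grows only as far as needed for what follows to match.
Scanning left to right: at [4:9] → '"i13"'; at [9:12] → '"8"'; at [12:17] → '"b2n"'; at [17:24] → '"lwpkr"'; at [24:31] → '"mvpkh"'.
`findall` yields the raw match text (5 of them) because the pattern has no groups.

['"i13"', '"8"', '"b2n"', '"lwpkr"', '"mvpkh"']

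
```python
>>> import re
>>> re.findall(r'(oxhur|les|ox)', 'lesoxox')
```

With a single group, `findall` returns only what that group captured — 3 items.

['les', 'ox', 'ox']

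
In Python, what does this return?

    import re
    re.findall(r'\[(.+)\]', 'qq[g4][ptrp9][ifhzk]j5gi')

Matches: at [2:20] match '[g4][ptrp9][ifhzk]', group 1 = 'g4][ptrp9][ifhzk'.
One capturing group, so `findall` returns just the captured substring from the one match — 1 in all.

['g4][ptrp9][ifhzk']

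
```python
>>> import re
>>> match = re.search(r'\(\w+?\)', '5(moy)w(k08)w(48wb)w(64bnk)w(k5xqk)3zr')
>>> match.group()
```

The match spans [1:6] → '(moy)'.

'(moy)'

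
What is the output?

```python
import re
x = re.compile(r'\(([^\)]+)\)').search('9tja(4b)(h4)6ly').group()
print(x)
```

(4b)

`search` walks the string left to right and returns the first match it finds.
The match spans [4:8] → '(4b)'.
Captured: group 1 = '4b'.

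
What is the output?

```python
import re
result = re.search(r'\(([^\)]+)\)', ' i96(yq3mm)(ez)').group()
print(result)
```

(yq3mm)

`re.search` tries every starting position until one works.
The match spans [4:11] → '(yq3mm)'.
Captured: group 1 = 'yq3mm'.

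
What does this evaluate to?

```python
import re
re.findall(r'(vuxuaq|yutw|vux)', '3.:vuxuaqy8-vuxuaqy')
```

The regex engine tests alternatives in the order written; an earlier branch that matches wins even if a later one would match more.
Matches: at [3:9] match 'vuxuaq', group 1 = 'vuxuaq'; at [12:18] match 'vuxuaq', group 1 = 'vuxuaq'.
Because there's exactly one group, `findall` drops the full match and keeps group 1 from each hit.

['vuxuaq', 'vuxuaq']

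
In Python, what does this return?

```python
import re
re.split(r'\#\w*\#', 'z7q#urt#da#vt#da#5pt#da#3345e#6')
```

['z7q', 'da', 'da', 'da', '6']

`split` removes every match and returns the 5 fragments in between.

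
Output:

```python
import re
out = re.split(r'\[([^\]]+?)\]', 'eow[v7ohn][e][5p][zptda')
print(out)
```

['eow', 'v7ohn', '', 'e', '', '5p', '[zptda']

The group in the pattern means `split` returns the separators' captures alongside the pieces.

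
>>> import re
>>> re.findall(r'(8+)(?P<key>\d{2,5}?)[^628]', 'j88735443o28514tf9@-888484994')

[('88', '73'), ('8', '51'), ('888', '48')]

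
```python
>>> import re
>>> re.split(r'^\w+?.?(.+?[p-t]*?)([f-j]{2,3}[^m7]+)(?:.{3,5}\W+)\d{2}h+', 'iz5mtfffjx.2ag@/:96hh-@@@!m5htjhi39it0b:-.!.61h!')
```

The pattern matches anchored at the start of the string; then one or more of a word character (lazy), then optionally any character; then one or more of any character (lazy), then zero or more of a character in [p-t] (lazy) (captured); then 2 to 3 of a character in [f-j], then one or more of any character except [m7] (captured); then 3 to 5 of any character, then one or more of a non-word character (non-capturing group); then exactly 2 of a digit, then one or more of the literal 'h'.
A `+?`/`*?`/`{m,n}?` starts at its minimum and grows only as far as needed for what follows to match.
Matches to split on: at [0:21] → 'iz5mtfffjx.2ag@/:96hh'.
`re.split` interleaves the captured-group text with the surrounding fragments.

['', '5mt', 'fffjx.2a', '-@@@!m5htjhi39it0b:-.!.61h!']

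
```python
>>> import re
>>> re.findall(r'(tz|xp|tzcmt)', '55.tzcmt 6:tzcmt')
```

['tz', 'tz']

The regex engine tests alternatives in the order written; an earlier branch that matches wins even if a later one would match more.
Matches: at [3:5] match 'tz', group 1 = 'tz'; at [11:13] match 'tz', group 1 = 'tz'.
With a single group, `findall` returns only what that group captured — 2 items.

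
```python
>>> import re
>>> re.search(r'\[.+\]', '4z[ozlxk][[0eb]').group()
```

'[ozlxk][[0eb]'

The match spans [2:15] → '[ozlxk][[0eb]'.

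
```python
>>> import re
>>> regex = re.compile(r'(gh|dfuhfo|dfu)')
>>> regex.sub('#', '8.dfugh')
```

Every occurrence is swapped for '#'.

'8.##'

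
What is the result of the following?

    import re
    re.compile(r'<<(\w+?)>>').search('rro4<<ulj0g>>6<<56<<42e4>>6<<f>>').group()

'<<ulj0g>>'

Unlike `match`, `search` isn't anchored — it looks for the pattern anywhere in the string.
The match spans [4:13] → '<<ulj0g>>'.
Captured: group 1 = 'ulj0g'.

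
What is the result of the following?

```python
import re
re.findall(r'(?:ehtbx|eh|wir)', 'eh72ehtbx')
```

['eh', 'ehtbx']

Alternation isn't longest-match — the leftmost alternative that fits at this position is chosen.
With no groups in the pattern, `findall` gives back each whole match — 2 here.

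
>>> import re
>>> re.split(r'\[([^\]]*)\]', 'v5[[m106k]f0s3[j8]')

['v5', '[m106k', 'f0s3', 'j8', '']

Matches to split on: at [2:10] → '[[m106k]'; at [14:18] → '[j8]'.
The group in the pattern means `split` returns the separators' captures alongside the pieces.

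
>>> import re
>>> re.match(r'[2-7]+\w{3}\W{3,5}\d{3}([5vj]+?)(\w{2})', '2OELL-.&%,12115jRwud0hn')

This matches one or more of a character in [2-7]; then exactly 3 of a word character, then 3 to 5 of a non-word character, then exactly 3 of a digit; then one or more of one of [5vj] (lazy) (captured); then exactly 2 of a word character (captured).
`re.match` won't scan ahead — the pattern has to work from the very first character.
Here the string doesn't start with a match, so the call returns None.

None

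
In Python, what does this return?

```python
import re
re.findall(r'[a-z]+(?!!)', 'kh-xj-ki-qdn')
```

['kh', 'xj', 'ki', 'qdn']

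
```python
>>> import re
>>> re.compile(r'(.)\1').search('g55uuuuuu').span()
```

(1, 3)

`\1` has to match the exact text group 1 already captured.
The match spans [1:3] → '55'.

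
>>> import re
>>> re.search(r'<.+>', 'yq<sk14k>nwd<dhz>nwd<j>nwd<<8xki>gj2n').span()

(2, 33)

Unlike `match`, `search` isn't anchored — it looks for the pattern anywhere in the string.
The match spans [2:33] → '<sk14k>nwd<dhz>nwd<j>nwd<<8xki>'.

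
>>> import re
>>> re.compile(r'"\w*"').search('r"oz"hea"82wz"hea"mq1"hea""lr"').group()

'"oz"'

The match spans [1:5] → '"oz"'.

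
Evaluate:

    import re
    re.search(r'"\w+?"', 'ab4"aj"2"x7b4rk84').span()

The match spans [3:7] → '"aj"'.

(3, 7)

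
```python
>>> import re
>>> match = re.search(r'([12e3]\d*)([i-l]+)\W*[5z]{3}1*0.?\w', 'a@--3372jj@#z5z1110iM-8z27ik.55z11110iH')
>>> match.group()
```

'3372jj@#z5z1110iM'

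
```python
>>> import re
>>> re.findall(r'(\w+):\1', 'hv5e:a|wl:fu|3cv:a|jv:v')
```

['v']

The backreference `\1` re-matches whatever the first group consumed, character for character.
Scanning left to right: at [20:23] match 'v:v', group 1 = 'v'.
One capturing group, so `findall` returns just the captured substring from the one match — 1 in all.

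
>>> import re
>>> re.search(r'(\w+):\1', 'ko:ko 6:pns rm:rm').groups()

('ko',)

After group 1 captures some text, `\1` only succeeds where that same text appears again.
Unlike `match`, `search` isn't anchored — it looks for the pattern anywhere in the string.
The match spans [0:5] → 'ko:ko'.
Captured: group 1 = 'ko'.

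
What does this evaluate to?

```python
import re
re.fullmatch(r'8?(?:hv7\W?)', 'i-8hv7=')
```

None

`re.fullmatch` is like wrapping the pattern in `^…$` (in single-line mode).
Here the pattern can't cover the whole string, so the call returns None.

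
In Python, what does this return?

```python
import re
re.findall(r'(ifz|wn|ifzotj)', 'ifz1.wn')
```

['ifz', 'wn']

Scanning left to right: at [0:3] match 'ifz', group 1 = 'ifz'; at [5:7] match 'wn', group 1 = 'wn'.
With a single group, `findall` returns only what that group captured — 2 items.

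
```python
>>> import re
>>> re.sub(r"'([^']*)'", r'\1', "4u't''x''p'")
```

Each match is replaced using the text its own group 1 captured.

'4utxp'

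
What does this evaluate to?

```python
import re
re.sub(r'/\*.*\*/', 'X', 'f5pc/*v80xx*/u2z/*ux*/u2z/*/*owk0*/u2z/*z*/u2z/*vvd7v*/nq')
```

Matches: at [4:55] → '/*v80xx*/u2z/*ux*/u2z/*/*owk0*/u2z/*z*/u2z/*vvd7v*/'.
Every occurrence is swapped for 'X'.

'f5pcXnq'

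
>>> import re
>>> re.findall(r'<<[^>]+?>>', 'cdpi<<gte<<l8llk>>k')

With no groups in the pattern, `findall` gives back each whole match — 1 here.

['<<gte<<l8llk>>']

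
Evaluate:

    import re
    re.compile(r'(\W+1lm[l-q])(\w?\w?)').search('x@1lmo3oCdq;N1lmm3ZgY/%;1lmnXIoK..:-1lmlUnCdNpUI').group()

The pattern matches one or more of a non-word character, then the literal '1lm', then a character in [l-q] (captured); then optionally a word character, then optionally a word character (captured).
`re.search` tries every starting position until one works.
The match spans [1:8] → '@1lmo3o'.
Captured: group 1 = '@1lmo', group 2 = '3o'.

'@1lmo3o'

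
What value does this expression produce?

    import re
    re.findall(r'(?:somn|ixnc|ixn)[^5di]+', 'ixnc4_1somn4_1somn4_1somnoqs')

Scanning left to right: at [0:28] → 'ixnc4_1somn4_1somn4_1somnoqs'.
`findall` yields the raw match text (1 of them) because the pattern has no groups.

['ixnc4_1somn4_1somn4_1somnoqs']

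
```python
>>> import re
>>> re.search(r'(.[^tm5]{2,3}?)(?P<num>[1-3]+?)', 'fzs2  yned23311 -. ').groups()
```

('fzs', '2')

The match spans [0:4] → 'fzs2'.
Captured: group 1 = 'fzs', group 2 = '2'.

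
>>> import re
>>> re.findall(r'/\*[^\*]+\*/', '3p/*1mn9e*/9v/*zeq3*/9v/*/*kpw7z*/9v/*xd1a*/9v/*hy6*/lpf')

Matches: at [2:11] → '/*1mn9e*/'; at [13:21] → '/*zeq3*/'; at [25:34] → '/*kpw7z*/'; at [36:44] → '/*xd1a*/'; at [46:53] → '/*hy6*/'.
No capturing groups, so `findall` returns the 5 full match strings.

['/*1mn9e*/', '/*zeq3*/', '/*kpw7z*/', '/*xd1a*/', '/*hy6*/']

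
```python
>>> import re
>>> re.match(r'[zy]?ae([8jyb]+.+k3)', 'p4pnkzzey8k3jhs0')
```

This matches optionally one of [zy], then the literal 'ae'; then one or more of one of [8jyb], then one or more of any character, then the literal 'k3' (captured).
`match` is anchored at position 0; if the pattern doesn't fit there, it returns None.
Here position 0 doesn't satisfy it, so the call returns None.

None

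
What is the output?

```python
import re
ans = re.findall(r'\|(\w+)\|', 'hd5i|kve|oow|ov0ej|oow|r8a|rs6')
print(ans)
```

['kve', 'ov0ej', 'r8a']

Matches: at [4:9] match '|kve|', group 1 = 'kve'; at [12:19] match '|ov0ej|', group 1 = 'ov0ej'; at [22:27] match '|r8a|', group 1 = 'r8a'.
One capturing group, so `findall` returns just the captured substring from each match — 3 in all.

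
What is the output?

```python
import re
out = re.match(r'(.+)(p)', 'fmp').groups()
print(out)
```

('fm', 'p')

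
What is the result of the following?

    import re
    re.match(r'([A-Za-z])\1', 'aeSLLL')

`\1` has to match the exact text group 1 already captured.
`re.match` won't scan ahead — the pattern has to work from the very first character.
Here the string doesn't start with a match, so the call returns None.

None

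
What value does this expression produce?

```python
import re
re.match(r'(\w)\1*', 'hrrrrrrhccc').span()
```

`\1` is not a pattern — it's the concrete string captured by group 1, re-applied verbatim.
With `match`, the pattern is implicitly anchored at the beginning.
The match spans [0:1] → 'h'.
Captured: group 1 = 'h'.

(0, 1)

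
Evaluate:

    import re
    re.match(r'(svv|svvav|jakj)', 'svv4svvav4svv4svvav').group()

`re.match` only tries the pattern at the start of the string.
The match spans [0:3] → 'svv'.

'svv'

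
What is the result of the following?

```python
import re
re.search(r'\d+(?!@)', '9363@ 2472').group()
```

'936'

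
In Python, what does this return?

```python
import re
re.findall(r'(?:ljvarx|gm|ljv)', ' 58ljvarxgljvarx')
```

Branches in `(...|...)` are attempted left-to-right; the first branch that allows the whole pattern to succeed is taken.
Walking the string: at [3:9] → 'ljvarx'; at [10:16] → 'ljvarx'.
With no groups in the pattern, `findall` gives back each whole match — 2 here.

['ljvarx', 'ljvarx']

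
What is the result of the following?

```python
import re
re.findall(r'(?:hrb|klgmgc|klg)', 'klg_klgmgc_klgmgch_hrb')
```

`|` is ordered: at each position the engine commits to the first alternative that works.
With no groups in the pattern, `findall` gives back each whole match — 4 here.

['klg', 'klgmgc', 'klgmgc', 'hrb']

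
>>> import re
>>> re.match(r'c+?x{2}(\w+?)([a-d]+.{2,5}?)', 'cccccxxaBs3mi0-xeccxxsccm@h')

`re.match` only tries the pattern at the start of the string.
Here the string doesn't start with a match, so the call returns None.

None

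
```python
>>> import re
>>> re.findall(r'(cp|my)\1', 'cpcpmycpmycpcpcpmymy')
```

The backreference `\1` re-matches whatever the first group consumed, character for character.
Scanning left to right: at [0:4] match 'cpcp', group 1 = 'cp'; at [10:14] match 'cpcp', group 1 = 'cp'; at [16:20] match 'mymy', group 1 = 'my'.
`findall` collects group 1 from each match (3 total).

['cp', 'cp', 'my']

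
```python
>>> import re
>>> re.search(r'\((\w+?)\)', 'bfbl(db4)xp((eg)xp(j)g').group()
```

'(db4)'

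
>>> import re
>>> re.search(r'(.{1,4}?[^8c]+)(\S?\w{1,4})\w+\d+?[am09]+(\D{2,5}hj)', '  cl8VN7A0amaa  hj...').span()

(0, 18)

The pattern matches 1 to 4 of any character (lazy), then one or more of any character except [8c] (captured); then optionally a non-whitespace character, then 1 to 4 of a word character (captured); then one or more of a word character, then one or more of a digit (lazy), then one or more of one of [am09]; then 2 to 5 of a non-digit, then the literal 'hj' (captured).
`re.search` tries every starting position until one works.
The match spans [0:18] → '  cl8VN7A0amaa  hj'.
Captured: group 1 = '  ', group 2 = 'cl8VN', group 3 = '  hj'.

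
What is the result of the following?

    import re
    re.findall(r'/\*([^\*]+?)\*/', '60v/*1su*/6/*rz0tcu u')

Scanning left to right: at [3:10] match '/*1su*/', group 1 = '1su'.
With a single group, `findall` returns only what that group captured — 1 item.

['1su']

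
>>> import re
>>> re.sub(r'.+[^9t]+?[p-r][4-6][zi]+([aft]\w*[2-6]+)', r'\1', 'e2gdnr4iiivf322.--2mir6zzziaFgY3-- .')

'aFgY3-- .'

This matches one or more of any character, then one or more of any character except [9t] (lazy); then a character in [p-r], then a character in [4-6], then one or more of one of [zi]; then one of [aft], then zero or more of a word character, then one or more of a character in [2-6] (captured).
Matches: at [0:32] → 'e2gdnr4iiivf322.--2mir6zzziaFgY3'.
Each match is replaced using the text its own group 1 captured.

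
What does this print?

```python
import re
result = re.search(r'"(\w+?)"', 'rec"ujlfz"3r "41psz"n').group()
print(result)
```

`search` walks the string left to right and returns the first match it finds.
The match spans [3:10] → '"ujlfz"'.
Captured: group 1 = 'ujlfz'.

"ujlfz"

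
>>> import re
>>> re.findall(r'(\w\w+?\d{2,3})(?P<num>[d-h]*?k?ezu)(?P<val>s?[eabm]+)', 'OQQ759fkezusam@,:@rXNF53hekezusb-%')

Pattern: a word character, then one or more of a word character (lazy), then 2 to 3 of a digit (captured); then zero or more of a character in [d-h] (lazy), then optionally a literal 'k', then the literal 'ezu' (captured as 'num'); then optionally a literal 's', then one or more of one of [eabm] (captured as 'val').
Scanning left to right: at [0:14] match 'OQQ759fkezusam', groups = ('OQQ759', 'fkezu', 'sam'); at [18:32] match 'rXNF53hekezusb', groups = ('rXNF53', 'hekezu', 'sb').
Multiple groups make `findall` return tuples — one 3-tuple for each match.

[('OQQ759', 'fkezu', 'sam'), ('rXNF53', 'hekezu', 'sb')]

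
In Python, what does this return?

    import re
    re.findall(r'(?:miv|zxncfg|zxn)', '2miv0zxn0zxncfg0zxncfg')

Alternation isn't longest-match — the leftmost alternative that fits at this position is chosen.
With no groups in the pattern, `findall` gives back each whole match — 4 here.

['miv', 'zxn', 'zxncfg', 'zxncfg']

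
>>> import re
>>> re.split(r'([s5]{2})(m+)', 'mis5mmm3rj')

['mi', 's5', 'mmm', '3rj']

Pattern: exactly 2 of one of [s5] (captured); then one or more of a literal 'm' (captured).
Matches to split on: at [2:7] → 's5mmm'.
With a capturing group present, the delimiter's captured portion is kept in the result list.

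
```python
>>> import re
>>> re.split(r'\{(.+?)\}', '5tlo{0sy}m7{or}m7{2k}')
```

Matches to split on: at [4:9] → '{0sy}'; at [11:15] → '{or}'; at [17:21] → '{2k}'.
`re.split` interleaves the captured-group text with the surrounding fragments.

['5tlo', '0sy', 'm7', 'or', 'm7', '2k', '']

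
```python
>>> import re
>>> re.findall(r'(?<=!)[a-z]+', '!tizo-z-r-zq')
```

Lookahead/lookbehind check context without consuming it, so the matched span excludes the asserted characters.
Matches: at [1:5] → 'tizo'.
`findall` yields the raw match text (1 of them) because the pattern has no groups.

['tizo']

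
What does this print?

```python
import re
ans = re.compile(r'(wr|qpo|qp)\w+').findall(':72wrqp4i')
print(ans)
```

['wr']

Walking the string: at [3:9] match 'wrqp4i', group 1 = 'wr'.
`findall` collects group 1 from the one match (1 total).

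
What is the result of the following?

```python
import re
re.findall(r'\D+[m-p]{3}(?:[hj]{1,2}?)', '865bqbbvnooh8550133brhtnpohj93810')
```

Pattern: one or more of a non-digit, then exactly 3 of a character in [m-p]; then 1 to 2 of one of [hj] (lazy) (non-capturing group).
The `?` after the quantifier makes it lazy — it takes as little as possible before letting the rest of the pattern try.
Scanning left to right: at [3:12] → 'bqbbvnooh'; at [19:27] → 'brhtnpoh'.
`findall` yields the raw match text (2 of them) because the pattern has no groups.

['bqbbvnooh', 'brhtnpoh']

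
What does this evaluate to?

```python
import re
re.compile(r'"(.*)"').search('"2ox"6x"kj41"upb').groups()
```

('2ox"6x"kj41',)

`re.search` scans for the first position where the pattern succeeds.
The match spans [0:13] → '"2ox"6x"kj41"'.
Captured: group 1 = '2ox"6x"kj41'.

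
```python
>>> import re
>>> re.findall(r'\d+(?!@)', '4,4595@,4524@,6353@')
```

The negative lookahead/lookbehind blocks any match where the forbidden context is present.
Walking the string: at [0:1] → '4'; at [2:5] → '459'; at [8:11] → '452'; at [14:17] → '635'.
`findall` yields the raw match text (4 of them) because the pattern has no groups.

['4', '459', '452', '635']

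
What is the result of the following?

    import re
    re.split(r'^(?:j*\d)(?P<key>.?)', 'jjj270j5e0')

Pattern: anchored at the start of the string; then zero or more of the literal 'j', then a digit (non-capturing group); then optionally any character (captured as 'key').
Matches to split on: at [0:5] → 'jjj27'.
The group in the pattern means `split` returns the separators' captures alongside the pieces.

['', '7', '0j5e0']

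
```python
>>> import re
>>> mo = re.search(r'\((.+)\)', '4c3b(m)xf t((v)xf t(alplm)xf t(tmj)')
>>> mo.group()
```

'(m)xf t((v)xf t(alplm)xf t(tmj)'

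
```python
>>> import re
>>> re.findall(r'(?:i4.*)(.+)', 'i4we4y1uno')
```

['o']

One capturing group, so `findall` returns just the captured substring from the one match — 1 in all.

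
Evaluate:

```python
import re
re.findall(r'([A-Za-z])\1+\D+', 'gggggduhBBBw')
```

['g']

`\1` has to match the exact text group 1 already captured.
One capturing group, so `findall` returns just the captured substring from the one match — 1 in all.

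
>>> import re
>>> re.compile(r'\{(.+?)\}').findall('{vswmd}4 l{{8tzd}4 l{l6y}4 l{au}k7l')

With the lazy modifier that quantifier settles for the fewest repetitions that let the rest of the pattern succeed (the atoms after it are unaffected and can still be greedy).
Scanning left to right: at [0:7] match '{vswmd}', group 1 = 'vswmd'; at [10:17] match '{{8tzd}', group 1 = '{8tzd'; at [20:25] match '{l6y}', group 1 = 'l6y'; at [28:32] match '{au}', group 1 = 'au'.
One capturing group, so `findall` returns just the captured substring from each match — 4 in all.

['vswmd', '{8tzd', 'l6y', 'au']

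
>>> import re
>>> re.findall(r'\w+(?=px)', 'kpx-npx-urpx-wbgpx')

Because the assertion is zero-width, the text it checks is not consumed and won't appear in the result.
Scanning left to right: at [0:1] → 'k'; at [4:5] → 'n'; at [8:10] → 'ur'; at [13:16] → 'wbg'.
Since nothing is captured, `findall` lists the 4 matched substrings directly.

['k', 'n', 'ur', 'wbg']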